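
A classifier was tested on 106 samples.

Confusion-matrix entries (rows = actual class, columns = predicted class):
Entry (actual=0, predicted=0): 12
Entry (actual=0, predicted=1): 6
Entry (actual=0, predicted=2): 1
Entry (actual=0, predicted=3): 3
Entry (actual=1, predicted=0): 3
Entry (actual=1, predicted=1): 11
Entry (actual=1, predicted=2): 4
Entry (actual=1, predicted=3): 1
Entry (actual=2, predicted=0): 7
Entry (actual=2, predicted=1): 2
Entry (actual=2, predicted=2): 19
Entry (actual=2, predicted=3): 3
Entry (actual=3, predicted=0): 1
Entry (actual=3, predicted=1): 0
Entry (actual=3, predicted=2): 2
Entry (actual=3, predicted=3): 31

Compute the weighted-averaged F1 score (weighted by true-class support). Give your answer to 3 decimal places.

0.686

Per-class F1 score (2·TP/(2·TP+FP+FN)):
  0: TP=12, FP=3+7+1=11, FN=6+1+3=10 → 24/45 = 0.5333
  1: TP=11, FP=6+2+0=8, FN=3+4+1=8 → 22/38 = 0.5789
  2: TP=19, FP=1+4+2=7, FN=7+2+3=12 → 38/57 = 0.6667
  3: TP=31, FP=3+1+3=7, FN=1+0+2=3 → 62/72 = 0.8611
Weighted-F1 score = Σ (supportᵢ/N)·F1 scoreᵢ with N=106: (22/106)·0.5333 + (19/106)·0.5789 + (31/106)·0.6667 + (34/106)·0.8611 = 0.686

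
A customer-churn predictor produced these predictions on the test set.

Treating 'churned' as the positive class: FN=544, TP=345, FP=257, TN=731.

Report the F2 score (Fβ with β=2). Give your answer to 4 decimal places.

Fβ = (1+β²)·TP / ((1+β²)·TP + β²·FN + FP), with β²=4
= 5·345 / (5·345 + 4·544 + 257) = 0.4149

0.4149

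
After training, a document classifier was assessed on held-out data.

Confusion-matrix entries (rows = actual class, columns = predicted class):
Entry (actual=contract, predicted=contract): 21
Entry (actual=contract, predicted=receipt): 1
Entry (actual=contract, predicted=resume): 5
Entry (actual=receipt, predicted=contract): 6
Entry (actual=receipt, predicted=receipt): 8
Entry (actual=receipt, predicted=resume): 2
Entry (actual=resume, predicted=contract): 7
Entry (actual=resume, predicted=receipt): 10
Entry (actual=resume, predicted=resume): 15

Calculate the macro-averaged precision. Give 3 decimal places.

0.574

Per-class precision (TP/(TP+FP)):
  contract: TP=21, FP=6+7=13 → 21/34 = 0.6176
  receipt: TP=8, FP=1+10=11 → 8/19 = 0.4211
  resume: TP=15, FP=5+2=7 → 15/22 = 0.6818
Macro-precision = mean = (0.6176 + 0.4211 + 0.6818) / 3 = 0.574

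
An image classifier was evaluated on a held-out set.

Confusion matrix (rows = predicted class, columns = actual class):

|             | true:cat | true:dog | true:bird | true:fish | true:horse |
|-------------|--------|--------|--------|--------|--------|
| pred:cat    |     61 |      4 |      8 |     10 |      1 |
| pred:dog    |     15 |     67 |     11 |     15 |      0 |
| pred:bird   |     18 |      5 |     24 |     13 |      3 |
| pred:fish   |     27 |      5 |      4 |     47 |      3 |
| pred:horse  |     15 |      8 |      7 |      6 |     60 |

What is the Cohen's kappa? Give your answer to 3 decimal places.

0.489

Observed agreement pₒ = trace/N = 259/437 = 0.5927
Expected agreement pₑ = Σ (rowᵢ·colᵢ)/N² = (136·84 + 89·108 + 54·63 + 91·86 + 67·96)/437² = 0.2026
κ = (pₒ − pₑ)/(1 − pₑ) = (0.5927 − 0.2026)/(1 − 0.2026) = 0.489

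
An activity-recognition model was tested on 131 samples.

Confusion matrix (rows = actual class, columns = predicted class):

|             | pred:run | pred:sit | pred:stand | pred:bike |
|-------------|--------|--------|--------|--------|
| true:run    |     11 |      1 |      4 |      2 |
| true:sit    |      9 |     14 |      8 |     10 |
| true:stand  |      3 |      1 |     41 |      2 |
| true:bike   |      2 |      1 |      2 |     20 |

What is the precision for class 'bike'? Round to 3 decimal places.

Treat 'bike' as positive and all other classes as negative.
precision = TP/(TP+FP).
bike: TP=20, FP=2+10+2=14 → 20/34 = 0.5882

0.588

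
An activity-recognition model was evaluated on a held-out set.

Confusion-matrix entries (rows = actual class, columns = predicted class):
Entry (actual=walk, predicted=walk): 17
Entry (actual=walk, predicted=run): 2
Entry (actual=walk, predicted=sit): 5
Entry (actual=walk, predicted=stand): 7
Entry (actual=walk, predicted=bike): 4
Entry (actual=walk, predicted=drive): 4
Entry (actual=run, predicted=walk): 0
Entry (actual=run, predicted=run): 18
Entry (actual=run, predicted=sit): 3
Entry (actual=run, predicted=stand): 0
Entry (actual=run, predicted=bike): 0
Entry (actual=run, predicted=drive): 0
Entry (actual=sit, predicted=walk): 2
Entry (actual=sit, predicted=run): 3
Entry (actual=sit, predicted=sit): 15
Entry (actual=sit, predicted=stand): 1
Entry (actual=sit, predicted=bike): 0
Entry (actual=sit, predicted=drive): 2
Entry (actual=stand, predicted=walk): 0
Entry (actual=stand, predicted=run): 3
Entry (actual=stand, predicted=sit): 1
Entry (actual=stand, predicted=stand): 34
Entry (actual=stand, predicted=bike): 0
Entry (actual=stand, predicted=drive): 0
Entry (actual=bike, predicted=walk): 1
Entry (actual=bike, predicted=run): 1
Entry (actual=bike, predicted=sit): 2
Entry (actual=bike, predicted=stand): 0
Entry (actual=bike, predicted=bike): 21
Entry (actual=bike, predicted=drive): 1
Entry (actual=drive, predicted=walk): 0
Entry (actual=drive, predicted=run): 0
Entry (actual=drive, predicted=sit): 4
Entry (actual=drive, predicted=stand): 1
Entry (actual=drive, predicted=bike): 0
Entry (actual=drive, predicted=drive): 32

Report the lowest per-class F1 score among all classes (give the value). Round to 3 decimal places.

0.566

Per-class F1 score (2·TP/(2·TP+FP+FN)):
  walk: TP=17, FP=0+2+0+1+0=3, FN=2+5+7+4+4=22 → 34/59 = 0.5763
  run: TP=18, FP=2+3+3+1+0=9, FN=0+3+0+0+0=3 → 36/48 = 0.7500
  sit: TP=15, FP=5+3+1+2+4=15, FN=2+3+1+0+2=8 → 30/53 = 0.5660
  stand: TP=34, FP=7+0+1+0+1=9, FN=0+3+1+0+0=4 → 68/81 = 0.8395
  bike: TP=21, FP=4+0+0+0+0=4, FN=1+1+2+0+1=5 → 42/51 = 0.8235
  drive: TP=32, FP=4+0+2+0+1=7, FN=0+0+4+1+0=5 → 64/76 = 0.8421
Lowest is class 'sit' with F1 score = 0.566.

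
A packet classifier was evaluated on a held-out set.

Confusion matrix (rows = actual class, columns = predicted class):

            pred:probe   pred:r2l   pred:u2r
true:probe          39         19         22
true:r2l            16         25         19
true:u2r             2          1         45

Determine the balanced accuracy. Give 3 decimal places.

0.614

Balanced accuracy = mean of per-class recall.
  probe: recall = 39/80 = 0.4875
  r2l: recall = 25/60 = 0.4167
  u2r: recall = 45/48 = 0.9375
Mean = (0.4875 + 0.4167 + 0.9375) / 3 = 0.614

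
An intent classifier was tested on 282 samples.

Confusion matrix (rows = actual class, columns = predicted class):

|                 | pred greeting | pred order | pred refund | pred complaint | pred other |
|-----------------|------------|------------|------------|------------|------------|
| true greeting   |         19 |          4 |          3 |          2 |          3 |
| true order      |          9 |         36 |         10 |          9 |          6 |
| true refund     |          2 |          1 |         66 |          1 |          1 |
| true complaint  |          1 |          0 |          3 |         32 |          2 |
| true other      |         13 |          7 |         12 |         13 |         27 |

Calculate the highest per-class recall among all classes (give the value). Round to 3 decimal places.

Per-class recall (TP/(TP+FN)):
  greeting: TP=19, FN=4+3+2+3=12 → 19/31 = 0.6129
  order: TP=36, FN=9+10+9+6=34 → 36/70 = 0.5143
  refund: TP=66, FN=2+1+1+1=5 → 66/71 = 0.9296
  complaint: TP=32, FN=1+0+3+2=6 → 32/38 = 0.8421
  other: TP=27, FN=13+7+12+13=45 → 27/72 = 0.3750
Highest is class 'refund' with recall = 0.930.

0.930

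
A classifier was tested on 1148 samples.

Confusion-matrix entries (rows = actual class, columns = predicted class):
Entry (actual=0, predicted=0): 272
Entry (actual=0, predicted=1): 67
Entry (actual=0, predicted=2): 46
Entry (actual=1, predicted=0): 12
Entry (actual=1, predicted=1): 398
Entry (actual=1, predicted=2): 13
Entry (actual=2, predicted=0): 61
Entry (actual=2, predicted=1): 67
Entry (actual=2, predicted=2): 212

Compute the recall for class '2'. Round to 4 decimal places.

0.6235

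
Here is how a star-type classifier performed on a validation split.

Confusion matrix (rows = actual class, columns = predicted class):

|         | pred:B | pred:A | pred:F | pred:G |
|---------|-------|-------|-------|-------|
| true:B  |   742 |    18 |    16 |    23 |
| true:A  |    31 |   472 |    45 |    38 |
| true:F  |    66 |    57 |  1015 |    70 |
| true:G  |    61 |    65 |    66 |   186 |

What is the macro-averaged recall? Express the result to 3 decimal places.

0.767

Per-class recall (TP/(TP+FN)):
  B: TP=742, FN=18+16+23=57 → 742/799 = 0.9287
  A: TP=472, FN=31+45+38=114 → 472/586 = 0.8055
  F: TP=1015, FN=66+57+70=193 → 1015/1208 = 0.8402
  G: TP=186, FN=61+65+66=192 → 186/378 = 0.4921
Macro-recall = mean = (0.9287 + 0.8055 + 0.8402 + 0.4921) / 4 = 0.767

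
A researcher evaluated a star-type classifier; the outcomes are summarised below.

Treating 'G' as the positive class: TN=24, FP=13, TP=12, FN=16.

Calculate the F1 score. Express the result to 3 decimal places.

Precision = TP/(TP+FP) = 12/25 = 0.4800
Recall = TP/(TP+FN) = 12/28 = 0.4286
F1 = 2·TP/(2·TP+FP+FN) = 24/53 = 0.453

0.453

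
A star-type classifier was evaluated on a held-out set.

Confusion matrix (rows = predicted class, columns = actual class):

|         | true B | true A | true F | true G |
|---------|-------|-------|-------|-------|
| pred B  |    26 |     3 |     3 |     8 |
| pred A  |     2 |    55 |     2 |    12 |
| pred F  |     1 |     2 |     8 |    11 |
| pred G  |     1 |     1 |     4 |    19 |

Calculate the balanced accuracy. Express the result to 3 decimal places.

0.655

Balanced accuracy = mean of per-class recall.
  B: recall = 26/30 = 0.8667
  A: recall = 55/61 = 0.9016
  F: recall = 8/17 = 0.4706
  G: recall = 19/50 = 0.3800
Mean = (0.8667 + 0.9016 + 0.4706 + 0.3800) / 4 = 0.655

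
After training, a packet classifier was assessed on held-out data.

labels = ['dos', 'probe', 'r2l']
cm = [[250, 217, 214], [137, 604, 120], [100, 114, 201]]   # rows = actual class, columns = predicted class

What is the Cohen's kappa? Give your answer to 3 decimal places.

0.286

Observed agreement pₒ = trace/N = 1055/1957 = 0.5391
Expected agreement pₑ = Σ (rowᵢ·colᵢ)/N² = (681·487 + 861·935 + 415·535)/1957² = 0.3548
κ = (pₒ − pₑ)/(1 − pₑ) = (0.5391 − 0.3548)/(1 − 0.3548) = 0.286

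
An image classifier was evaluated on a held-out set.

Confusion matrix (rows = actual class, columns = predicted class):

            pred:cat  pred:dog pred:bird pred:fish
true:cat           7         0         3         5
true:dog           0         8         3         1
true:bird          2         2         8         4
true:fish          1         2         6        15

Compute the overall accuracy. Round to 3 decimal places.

Accuracy = trace / total = (7+8+8+15=38) / 67 = 38/67 = 0.567

0.567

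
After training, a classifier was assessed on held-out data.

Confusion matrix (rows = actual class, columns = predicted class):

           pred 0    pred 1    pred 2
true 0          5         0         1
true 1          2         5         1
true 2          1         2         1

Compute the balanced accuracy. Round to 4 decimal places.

0.5694

Balanced accuracy = mean of per-class recall.
  0: recall = 5/6 = 0.83333
  1: recall = 5/8 = 0.62500
  2: recall = 1/4 = 0.25000
Mean = (0.83333 + 0.62500 + 0.25000) / 3 = 0.5694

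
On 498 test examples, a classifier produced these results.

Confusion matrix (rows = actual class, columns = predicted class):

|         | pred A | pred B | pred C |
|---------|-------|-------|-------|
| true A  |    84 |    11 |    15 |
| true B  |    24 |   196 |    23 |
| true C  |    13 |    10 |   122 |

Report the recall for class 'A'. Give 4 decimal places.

0.7636

recall = TP/(TP+FN).
A: TP=84, FN=11+15=26 → 84/110 = 0.76364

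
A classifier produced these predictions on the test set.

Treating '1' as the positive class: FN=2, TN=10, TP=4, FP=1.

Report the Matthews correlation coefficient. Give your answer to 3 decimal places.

MCC = (TP·TN − FP·FN) / √((TP+FP)(TP+FN)(TN+FP)(TN+FN))
Numerator = 4·10 − 1·2 = 38
Denominator = √(5·6·11·12) = √3960 = 62.9285
MCC = 38 / 62.9285 = 0.604

0.604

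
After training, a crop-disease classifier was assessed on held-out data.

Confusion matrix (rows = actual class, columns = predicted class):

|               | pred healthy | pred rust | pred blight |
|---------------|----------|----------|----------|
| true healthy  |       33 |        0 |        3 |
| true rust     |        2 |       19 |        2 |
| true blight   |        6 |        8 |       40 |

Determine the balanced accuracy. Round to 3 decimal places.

0.828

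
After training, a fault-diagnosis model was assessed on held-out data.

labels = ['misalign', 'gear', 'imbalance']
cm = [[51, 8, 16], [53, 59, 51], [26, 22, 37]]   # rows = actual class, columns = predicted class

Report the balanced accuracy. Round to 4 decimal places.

0.4924

Balanced accuracy = mean of per-class recall.
  misalign: recall = 51/75 = 0.68000
  gear: recall = 59/163 = 0.36196
  imbalance: recall = 37/85 = 0.43529
Mean = (0.68000 + 0.36196 + 0.43529) / 3 = 0.4924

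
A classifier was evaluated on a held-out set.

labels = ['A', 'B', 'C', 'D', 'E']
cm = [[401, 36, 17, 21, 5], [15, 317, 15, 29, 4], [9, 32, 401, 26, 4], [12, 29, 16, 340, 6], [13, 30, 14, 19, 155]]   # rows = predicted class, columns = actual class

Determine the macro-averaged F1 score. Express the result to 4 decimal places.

Per-class F1 score (2·TP/(2·TP+FP+FN)):
  A: TP=401, FP=36+17+21+5=79, FN=15+9+12+13=49 → 802/930 = 0.86237
  B: TP=317, FP=15+15+29+4=63, FN=36+32+29+30=127 → 634/824 = 0.76942
  C: TP=401, FP=9+32+26+4=71, FN=17+15+16+14=62 → 802/935 = 0.85775
  D: TP=340, FP=12+29+16+6=63, FN=21+29+26+19=95 → 680/838 = 0.81146
  E: TP=155, FP=13+30+14+19=76, FN=5+4+4+6=19 → 310/405 = 0.76543
Macro-F1 score = mean = (0.86237 + 0.76942 + 0.85775 + 0.81146 + 0.76543) / 5 = 0.8133

0.8133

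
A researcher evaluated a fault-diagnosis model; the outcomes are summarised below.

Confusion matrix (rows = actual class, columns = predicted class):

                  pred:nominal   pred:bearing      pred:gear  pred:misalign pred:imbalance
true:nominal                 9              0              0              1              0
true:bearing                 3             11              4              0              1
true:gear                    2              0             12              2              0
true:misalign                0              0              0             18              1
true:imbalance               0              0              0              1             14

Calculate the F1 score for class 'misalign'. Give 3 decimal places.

F1 score = 2·TP/(2·TP+FP+FN).
misalign: TP=18, FP=1+0+2+1=4, FN=0+0+0+1=1 → 36/41 = 0.8780

0.878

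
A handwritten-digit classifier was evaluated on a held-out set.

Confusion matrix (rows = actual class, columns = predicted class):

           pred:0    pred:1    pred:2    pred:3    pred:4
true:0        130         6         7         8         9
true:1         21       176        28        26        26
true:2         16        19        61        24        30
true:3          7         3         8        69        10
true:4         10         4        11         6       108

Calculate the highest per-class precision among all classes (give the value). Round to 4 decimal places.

Per-class precision (TP/(TP+FP)):
  0: TP=130, FP=21+16+7+10=54 → 130/184 = 0.70652
  1: TP=176, FP=6+19+3+4=32 → 176/208 = 0.84615
  2: TP=61, FP=7+28+8+11=54 → 61/115 = 0.53043
  3: TP=69, FP=8+26+24+6=64 → 69/133 = 0.51880
  4: TP=108, FP=9+26+30+10=75 → 108/183 = 0.59016
Highest is class '1' with precision = 0.8462.

0.8462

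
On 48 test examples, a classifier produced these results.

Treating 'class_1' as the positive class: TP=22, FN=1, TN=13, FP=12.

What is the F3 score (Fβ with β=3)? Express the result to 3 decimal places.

0.913

Fβ = (1+β²)·TP / ((1+β²)·TP + β²·FN + FP), with β²=9
= 10·22 / (10·22 + 9·1 + 12) = 0.913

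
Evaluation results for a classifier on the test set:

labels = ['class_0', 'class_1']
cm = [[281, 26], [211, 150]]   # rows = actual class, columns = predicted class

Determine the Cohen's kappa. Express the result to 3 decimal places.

Observed agreement pₒ = trace/N = 431/668 = 0.6452
Expected agreement pₑ = Σ (rowᵢ·colᵢ)/N² = (307·492 + 361·176)/668² = 0.4809
κ = (pₒ − pₑ)/(1 − pₑ) = (0.6452 − 0.4809)/(1 − 0.4809) = 0.317

0.317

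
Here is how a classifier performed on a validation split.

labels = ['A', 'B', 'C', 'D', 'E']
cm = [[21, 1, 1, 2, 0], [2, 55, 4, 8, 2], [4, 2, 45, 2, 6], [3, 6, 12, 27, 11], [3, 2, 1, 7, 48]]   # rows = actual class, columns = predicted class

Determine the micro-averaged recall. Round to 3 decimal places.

0.713

Micro-averaging pools counts across classes: ΣTP=196, ΣFP=79, ΣFN=79.
Micro-recall = TP/(TP+FN) on pooled counts = 0.713 (equals overall accuracy in single-label multiclass).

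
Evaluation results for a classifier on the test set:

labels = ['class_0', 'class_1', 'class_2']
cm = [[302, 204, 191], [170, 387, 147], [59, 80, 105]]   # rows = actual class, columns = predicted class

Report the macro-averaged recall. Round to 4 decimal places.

Per-class recall (TP/(TP+FN)):
  class_0: TP=302, FN=204+191=395 → 302/697 = 0.43329
  class_1: TP=387, FN=170+147=317 → 387/704 = 0.54972
  class_2: TP=105, FN=59+80=139 → 105/244 = 0.43033
Macro-recall = mean = (0.43329 + 0.54972 + 0.43033) / 3 = 0.4711

0.4711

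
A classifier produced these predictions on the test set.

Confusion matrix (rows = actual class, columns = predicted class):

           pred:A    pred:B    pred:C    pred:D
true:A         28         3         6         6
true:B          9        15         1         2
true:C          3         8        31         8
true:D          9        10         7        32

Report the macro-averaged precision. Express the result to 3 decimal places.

Per-class precision (TP/(TP+FP)):
  A: TP=28, FP=9+3+9=21 → 28/49 = 0.5714
  B: TP=15, FP=3+8+10=21 → 15/36 = 0.4167
  C: TP=31, FP=6+1+7=14 → 31/45 = 0.6889
  D: TP=32, FP=6+2+8=16 → 32/48 = 0.6667
Macro-precision = mean = (0.5714 + 0.4167 + 0.6889 + 0.6667) / 4 = 0.586

0.586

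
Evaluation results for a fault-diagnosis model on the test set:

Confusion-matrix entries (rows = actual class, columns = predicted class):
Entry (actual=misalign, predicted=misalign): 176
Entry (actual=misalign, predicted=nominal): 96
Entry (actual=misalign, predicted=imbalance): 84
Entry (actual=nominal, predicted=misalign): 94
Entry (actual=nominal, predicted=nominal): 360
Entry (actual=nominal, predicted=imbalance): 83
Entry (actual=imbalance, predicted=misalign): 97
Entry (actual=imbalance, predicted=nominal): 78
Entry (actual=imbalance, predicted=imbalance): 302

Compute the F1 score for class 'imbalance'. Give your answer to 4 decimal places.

0.6385

Take TP from the diagonal, FP from the rest of the 'imbalance' prediction marginal, FN from the rest of the 'imbalance' actual marginal.
F1 score = 2·TP/(2·TP+FP+FN).
imbalance: TP=302, FP=84+83=167, FN=97+78=175 → 604/946 = 0.63848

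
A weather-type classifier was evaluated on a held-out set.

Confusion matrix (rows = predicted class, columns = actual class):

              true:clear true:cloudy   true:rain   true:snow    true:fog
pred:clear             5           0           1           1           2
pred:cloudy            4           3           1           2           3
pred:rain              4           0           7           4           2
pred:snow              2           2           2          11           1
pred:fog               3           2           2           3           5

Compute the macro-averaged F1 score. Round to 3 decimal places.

0.412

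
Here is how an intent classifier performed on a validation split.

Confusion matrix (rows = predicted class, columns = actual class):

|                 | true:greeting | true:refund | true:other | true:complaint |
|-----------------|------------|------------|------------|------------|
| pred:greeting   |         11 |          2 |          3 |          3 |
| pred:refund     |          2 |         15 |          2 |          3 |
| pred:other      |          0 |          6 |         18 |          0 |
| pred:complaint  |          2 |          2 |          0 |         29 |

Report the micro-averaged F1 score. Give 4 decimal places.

Micro-averaging pools counts across classes: ΣTP=73, ΣFP=25, ΣFN=25.
Micro-F1 score = 2·TP/(2·TP+FP+FN) on pooled counts = 0.7449 (equals overall accuracy in single-label multiclass).

0.7449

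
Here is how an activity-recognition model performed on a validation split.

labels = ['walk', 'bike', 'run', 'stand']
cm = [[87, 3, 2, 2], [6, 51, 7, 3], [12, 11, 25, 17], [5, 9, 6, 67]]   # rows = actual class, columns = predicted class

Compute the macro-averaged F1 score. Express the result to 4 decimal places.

0.7035

Per-class F1 score (2·TP/(2·TP+FP+FN)):
  walk: TP=87, FP=6+12+5=23, FN=3+2+2=7 → 174/204 = 0.85294
  bike: TP=51, FP=3+11+9=23, FN=6+7+3=16 → 102/141 = 0.72340
  run: TP=25, FP=2+7+6=15, FN=12+11+17=40 → 50/105 = 0.47619
  stand: TP=67, FP=2+3+17=22, FN=5+9+6=20 → 134/176 = 0.76136
Macro-F1 score = mean = (0.85294 + 0.72340 + 0.47619 + 0.76136) / 4 = 0.7035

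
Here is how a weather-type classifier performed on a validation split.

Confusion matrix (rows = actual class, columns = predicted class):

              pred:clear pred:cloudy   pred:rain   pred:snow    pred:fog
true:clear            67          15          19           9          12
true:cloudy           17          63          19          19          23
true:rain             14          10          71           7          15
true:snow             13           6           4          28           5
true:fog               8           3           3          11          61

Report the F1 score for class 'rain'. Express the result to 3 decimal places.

0.609

Treat 'rain' as positive and all other classes as negative.
F1 score = 2·TP/(2·TP+FP+FN).
rain: TP=71, FP=19+19+4+3=45, FN=14+10+7+15=46 → 142/233 = 0.6094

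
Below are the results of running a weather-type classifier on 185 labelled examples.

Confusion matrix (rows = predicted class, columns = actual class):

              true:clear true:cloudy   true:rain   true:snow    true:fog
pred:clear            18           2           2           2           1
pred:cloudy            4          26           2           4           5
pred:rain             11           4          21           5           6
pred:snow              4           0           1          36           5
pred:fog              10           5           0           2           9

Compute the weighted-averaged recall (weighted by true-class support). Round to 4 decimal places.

Per-class recall (TP/(TP+FN)):
  clear: TP=18, FN=4+11+4+10=29 → 18/47 = 0.38298
  cloudy: TP=26, FN=2+4+0+5=11 → 26/37 = 0.70270
  rain: TP=21, FN=2+2+1+0=5 → 21/26 = 0.80769
  snow: TP=36, FN=2+4+5+2=13 → 36/49 = 0.73469
  fog: TP=9, FN=1+5+6+5=17 → 9/26 = 0.34615
Weighted-recall = Σ (supportᵢ/N)·recallᵢ with N=185: (47/185)·0.38298 + (37/185)·0.70270 + (26/185)·0.80769 + (49/185)·0.73469 + (26/185)·0.34615 = 0.5946

0.5946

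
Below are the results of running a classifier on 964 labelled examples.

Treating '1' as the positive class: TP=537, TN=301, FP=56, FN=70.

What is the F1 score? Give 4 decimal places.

0.8950

Precision = TP/(TP+FP) = 537/593 = 0.9056
Recall = TP/(TP+FN) = 537/607 = 0.8847
F1 = 2·TP/(2·TP+FP+FN) = 1074/1200 = 0.8950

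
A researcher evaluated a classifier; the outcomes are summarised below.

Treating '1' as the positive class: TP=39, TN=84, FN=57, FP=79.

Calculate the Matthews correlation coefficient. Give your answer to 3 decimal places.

MCC = (TP·TN − FP·FN) / √((TP+FP)(TP+FN)(TN+FP)(TN+FN))
Numerator = 39·84 − 79·57 = -1227
Denominator = √(118·96·163·141) = √260351424 = 16135.4090
MCC = -1227 / 16135.4090 = -0.076

-0.076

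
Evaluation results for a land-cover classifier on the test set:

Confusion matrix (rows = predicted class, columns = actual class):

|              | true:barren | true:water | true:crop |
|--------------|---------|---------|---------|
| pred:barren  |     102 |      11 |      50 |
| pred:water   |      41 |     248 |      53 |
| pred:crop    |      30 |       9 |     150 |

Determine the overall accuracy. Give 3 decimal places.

Accuracy = trace / total = (102+248+150=500) / 694 = 500/694 = 0.720

0.720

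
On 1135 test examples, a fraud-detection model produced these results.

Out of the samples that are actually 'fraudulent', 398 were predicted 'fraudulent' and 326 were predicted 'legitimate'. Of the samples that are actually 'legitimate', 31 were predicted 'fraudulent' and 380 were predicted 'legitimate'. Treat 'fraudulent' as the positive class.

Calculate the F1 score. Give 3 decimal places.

Precision = TP/(TP+FP) = 398/429 = 0.9277
Recall = TP/(TP+FN) = 398/724 = 0.5497
F1 = 2·TP/(2·TP+FP+FN) = 796/1153 = 0.690

0.690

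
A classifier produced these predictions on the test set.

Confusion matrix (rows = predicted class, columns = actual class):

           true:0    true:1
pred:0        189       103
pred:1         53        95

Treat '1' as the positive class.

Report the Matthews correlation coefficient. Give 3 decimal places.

MCC = (TP·TN − FP·FN) / √((TP+FP)(TP+FN)(TN+FP)(TN+FN))
Numerator = 95·189 − 53·103 = 12496
Denominator = √(148·198·242·292) = √2070737856 = 45505.3607
MCC = 12496 / 45505.3607 = 0.275

0.275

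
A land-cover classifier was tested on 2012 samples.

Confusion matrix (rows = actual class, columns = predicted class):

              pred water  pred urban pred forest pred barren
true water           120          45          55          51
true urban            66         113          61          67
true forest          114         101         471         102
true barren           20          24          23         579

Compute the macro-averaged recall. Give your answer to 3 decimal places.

Per-class recall (TP/(TP+FN)):
  water: TP=120, FN=45+55+51=151 → 120/271 = 0.4428
  urban: TP=113, FN=66+61+67=194 → 113/307 = 0.3681
  forest: TP=471, FN=114+101+102=317 → 471/788 = 0.5977
  barren: TP=579, FN=20+24+23=67 → 579/646 = 0.8963
Macro-recall = mean = (0.4428 + 0.3681 + 0.5977 + 0.8963) / 4 = 0.576

0.576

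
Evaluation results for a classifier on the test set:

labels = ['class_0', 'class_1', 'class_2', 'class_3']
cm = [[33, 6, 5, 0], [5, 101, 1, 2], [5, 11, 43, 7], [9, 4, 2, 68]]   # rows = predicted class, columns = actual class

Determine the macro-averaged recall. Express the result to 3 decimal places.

0.797

Per-class recall (TP/(TP+FN)):
  class_0: TP=33, FN=5+5+9=19 → 33/52 = 0.6346
  class_1: TP=101, FN=6+11+4=21 → 101/122 = 0.8279
  class_2: TP=43, FN=5+1+2=8 → 43/51 = 0.8431
  class_3: TP=68, FN=0+2+7=9 → 68/77 = 0.8831
Macro-recall = mean = (0.6346 + 0.8279 + 0.8431 + 0.8831) / 4 = 0.797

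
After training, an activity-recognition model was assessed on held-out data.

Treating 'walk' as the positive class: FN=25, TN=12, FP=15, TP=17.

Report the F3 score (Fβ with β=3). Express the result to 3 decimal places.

Fβ = (1+β²)·TP / ((1+β²)·TP + β²·FN + FP), with β²=9
= 10·17 / (10·17 + 9·25 + 15) = 0.415

0.415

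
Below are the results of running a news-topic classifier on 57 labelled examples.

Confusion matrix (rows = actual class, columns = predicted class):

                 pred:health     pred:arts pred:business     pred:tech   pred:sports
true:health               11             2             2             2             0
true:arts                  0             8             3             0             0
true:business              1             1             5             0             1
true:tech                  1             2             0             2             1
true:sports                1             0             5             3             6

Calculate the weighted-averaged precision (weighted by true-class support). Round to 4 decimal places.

0.6273

Per-class precision (TP/(TP+FP)):
  health: TP=11, FP=0+1+1+1=3 → 11/14 = 0.78571
  arts: TP=8, FP=2+1+2+0=5 → 8/13 = 0.61538
  business: TP=5, FP=2+3+0+5=10 → 5/15 = 0.33333
  tech: TP=2, FP=2+0+0+3=5 → 2/7 = 0.28571
  sports: TP=6, FP=0+0+1+1=2 → 6/8 = 0.75000
Weighted-precision = Σ (supportᵢ/N)·precisionᵢ with N=57: (17/57)·0.78571 + (11/57)·0.61538 + (8/57)·0.33333 + (6/57)·0.28571 + (15/57)·0.75000 = 0.6273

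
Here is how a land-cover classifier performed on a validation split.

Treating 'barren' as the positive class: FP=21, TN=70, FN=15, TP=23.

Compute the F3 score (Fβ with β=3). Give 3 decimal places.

Fβ = (1+β²)·TP / ((1+β²)·TP + β²·FN + FP), with β²=9
= 10·23 / (10·23 + 9·15 + 21) = 0.596

0.596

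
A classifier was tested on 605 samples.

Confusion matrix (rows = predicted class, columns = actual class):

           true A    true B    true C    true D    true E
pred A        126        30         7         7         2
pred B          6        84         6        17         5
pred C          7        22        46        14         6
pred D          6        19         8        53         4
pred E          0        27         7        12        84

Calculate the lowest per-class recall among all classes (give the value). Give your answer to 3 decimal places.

0.462

Per-class recall (TP/(TP+FN)):
  A: TP=126, FN=6+7+6+0=19 → 126/145 = 0.8690
  B: TP=84, FN=30+22+19+27=98 → 84/182 = 0.4615
  C: TP=46, FN=7+6+8+7=28 → 46/74 = 0.6216
  D: TP=53, FN=7+17+14+12=50 → 53/103 = 0.5146
  E: TP=84, FN=2+5+6+4=17 → 84/101 = 0.8317
Lowest is class 'B' with recall = 0.462.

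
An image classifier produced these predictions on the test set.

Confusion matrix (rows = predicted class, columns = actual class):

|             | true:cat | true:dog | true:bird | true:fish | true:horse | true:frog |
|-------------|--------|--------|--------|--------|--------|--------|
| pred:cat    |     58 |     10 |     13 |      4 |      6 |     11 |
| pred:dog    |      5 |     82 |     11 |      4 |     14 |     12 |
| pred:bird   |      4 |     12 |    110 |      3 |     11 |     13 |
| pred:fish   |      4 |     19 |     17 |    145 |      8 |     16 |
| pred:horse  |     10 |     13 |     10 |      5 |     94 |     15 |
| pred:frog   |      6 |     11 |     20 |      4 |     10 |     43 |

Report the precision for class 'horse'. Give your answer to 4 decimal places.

Treat 'horse' as positive and all other classes as negative.
precision = TP/(TP+FP).
horse: TP=94, FP=10+13+10+5+15=53 → 94/147 = 0.63946

0.6395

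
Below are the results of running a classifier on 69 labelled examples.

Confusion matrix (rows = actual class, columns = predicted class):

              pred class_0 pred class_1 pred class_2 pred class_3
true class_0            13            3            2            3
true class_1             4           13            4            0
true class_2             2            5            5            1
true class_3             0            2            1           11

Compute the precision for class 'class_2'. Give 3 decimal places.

One-vs-rest for 'class_2': TP = diagonal; FP = other classes predicted 'class_2'; FN = 'class_2' predicted as other.
precision = TP/(TP+FP).
class_2: TP=5, FP=2+4+1=7 → 5/12 = 0.4167

0.417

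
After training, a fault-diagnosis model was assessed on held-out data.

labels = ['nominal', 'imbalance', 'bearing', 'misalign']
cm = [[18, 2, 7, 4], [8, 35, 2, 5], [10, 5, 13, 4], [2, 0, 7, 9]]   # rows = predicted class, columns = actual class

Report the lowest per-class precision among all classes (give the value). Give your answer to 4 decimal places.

Per-class precision (TP/(TP+FP)):
  nominal: TP=18, FP=2+7+4=13 → 18/31 = 0.58065
  imbalance: TP=35, FP=8+2+5=15 → 35/50 = 0.70000
  bearing: TP=13, FP=10+5+4=19 → 13/32 = 0.40625
  misalign: TP=9, FP=2+0+7=9 → 9/18 = 0.50000
Lowest is class 'bearing' with precision = 0.4063.

0.4063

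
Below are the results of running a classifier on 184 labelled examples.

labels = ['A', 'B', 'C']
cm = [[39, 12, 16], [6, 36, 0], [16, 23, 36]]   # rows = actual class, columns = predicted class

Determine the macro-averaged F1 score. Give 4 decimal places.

0.6045

Per-class F1 score (2·TP/(2·TP+FP+FN)):
  A: TP=39, FP=6+16=22, FN=12+16=28 → 78/128 = 0.60938
  B: TP=36, FP=12+23=35, FN=6+0=6 → 72/113 = 0.63717
  C: TP=36, FP=16+0=16, FN=16+23=39 → 72/127 = 0.56693
Macro-F1 score = mean = (0.60938 + 0.63717 + 0.56693) / 3 = 0.6045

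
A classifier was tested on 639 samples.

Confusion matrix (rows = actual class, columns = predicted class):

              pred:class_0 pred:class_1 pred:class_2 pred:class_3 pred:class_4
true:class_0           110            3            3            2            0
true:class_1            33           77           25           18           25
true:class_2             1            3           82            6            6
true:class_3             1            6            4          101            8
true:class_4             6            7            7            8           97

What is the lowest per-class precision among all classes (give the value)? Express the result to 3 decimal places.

Per-class precision (TP/(TP+FP)):
  class_0: TP=110, FP=33+1+1+6=41 → 110/151 = 0.7285
  class_1: TP=77, FP=3+3+6+7=19 → 77/96 = 0.8021
  class_2: TP=82, FP=3+25+4+7=39 → 82/121 = 0.6777
  class_3: TP=101, FP=2+18+6+8=34 → 101/135 = 0.7481
  class_4: TP=97, FP=0+25+6+8=39 → 97/136 = 0.7132
Lowest is class 'class_2' with precision = 0.678.

0.678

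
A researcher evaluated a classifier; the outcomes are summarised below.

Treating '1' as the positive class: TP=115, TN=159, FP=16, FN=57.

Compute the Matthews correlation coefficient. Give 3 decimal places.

MCC = (TP·TN − FP·FN) / √((TP+FP)(TP+FN)(TN+FP)(TN+FN))
Numerator = 115·159 − 16·57 = 17373
Denominator = √(131·172·175·216) = √851709600 = 29184.0641
MCC = 17373 / 29184.0641 = 0.595

0.595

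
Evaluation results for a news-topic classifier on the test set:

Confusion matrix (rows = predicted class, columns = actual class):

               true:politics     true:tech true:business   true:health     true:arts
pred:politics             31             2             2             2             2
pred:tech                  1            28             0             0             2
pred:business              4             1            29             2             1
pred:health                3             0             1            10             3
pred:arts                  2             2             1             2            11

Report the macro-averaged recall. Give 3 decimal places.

0.737

Per-class recall (TP/(TP+FN)):
  politics: TP=31, FN=1+4+3+2=10 → 31/41 = 0.7561
  tech: TP=28, FN=2+1+0+2=5 → 28/33 = 0.8485
  business: TP=29, FN=2+0+1+1=4 → 29/33 = 0.8788
  health: TP=10, FN=2+0+2+2=6 → 10/16 = 0.6250
  arts: TP=11, FN=2+2+1+3=8 → 11/19 = 0.5789
Macro-recall = mean = (0.7561 + 0.8485 + 0.8788 + 0.6250 + 0.5789) / 5 = 0.737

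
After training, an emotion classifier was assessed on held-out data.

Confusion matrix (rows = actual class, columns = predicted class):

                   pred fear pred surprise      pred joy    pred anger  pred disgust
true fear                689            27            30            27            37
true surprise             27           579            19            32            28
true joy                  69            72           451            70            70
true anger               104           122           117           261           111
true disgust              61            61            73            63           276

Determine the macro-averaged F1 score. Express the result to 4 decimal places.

Per-class F1 score (2·TP/(2·TP+FP+FN)):
  fear: TP=689, FP=27+69+104+61=261, FN=27+30+27+37=121 → 1378/1760 = 0.78295
  surprise: TP=579, FP=27+72+122+61=282, FN=27+19+32+28=106 → 1158/1546 = 0.74903
  joy: TP=451, FP=30+19+117+73=239, FN=69+72+70+70=281 → 902/1422 = 0.63432
  anger: TP=261, FP=27+32+70+63=192, FN=104+122+117+111=454 → 522/1168 = 0.44692
  disgust: TP=276, FP=37+28+70+111=246, FN=61+61+73+63=258 → 552/1056 = 0.52273
Macro-F1 score = mean = (0.78295 + 0.74903 + 0.63432 + 0.44692 + 0.52273) / 5 = 0.6272

0.6272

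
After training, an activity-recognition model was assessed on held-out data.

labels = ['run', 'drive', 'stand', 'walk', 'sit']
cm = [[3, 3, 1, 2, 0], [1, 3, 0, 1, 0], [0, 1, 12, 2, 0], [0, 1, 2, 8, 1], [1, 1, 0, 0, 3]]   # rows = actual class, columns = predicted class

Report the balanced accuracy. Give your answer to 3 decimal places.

Balanced accuracy = mean of per-class recall.
  run: recall = 3/9 = 0.3333
  drive: recall = 3/5 = 0.6000
  stand: recall = 12/15 = 0.8000
  walk: recall = 8/12 = 0.6667
  sit: recall = 3/5 = 0.6000
Mean = (0.3333 + 0.6000 + 0.8000 + 0.6667 + 0.6000) / 5 = 0.600

0.600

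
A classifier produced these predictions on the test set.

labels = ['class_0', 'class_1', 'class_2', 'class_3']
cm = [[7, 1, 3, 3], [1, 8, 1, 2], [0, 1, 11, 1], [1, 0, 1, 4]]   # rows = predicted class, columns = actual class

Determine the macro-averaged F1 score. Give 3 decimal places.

0.649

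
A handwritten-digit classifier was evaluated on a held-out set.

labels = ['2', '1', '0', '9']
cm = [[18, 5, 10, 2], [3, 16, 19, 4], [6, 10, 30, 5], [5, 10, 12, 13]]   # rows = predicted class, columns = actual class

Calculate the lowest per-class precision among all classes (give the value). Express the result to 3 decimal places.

0.325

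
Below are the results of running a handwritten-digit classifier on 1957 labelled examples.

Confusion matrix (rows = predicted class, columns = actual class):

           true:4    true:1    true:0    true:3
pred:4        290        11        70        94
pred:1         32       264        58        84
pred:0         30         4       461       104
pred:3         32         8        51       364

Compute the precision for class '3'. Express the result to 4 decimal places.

Take TP from the diagonal, FP from the rest of the '3' prediction marginal, FN from the rest of the '3' actual marginal.
precision = TP/(TP+FP).
3: TP=364, FP=32+8+51=91 → 364/455 = 0.80000

0.8000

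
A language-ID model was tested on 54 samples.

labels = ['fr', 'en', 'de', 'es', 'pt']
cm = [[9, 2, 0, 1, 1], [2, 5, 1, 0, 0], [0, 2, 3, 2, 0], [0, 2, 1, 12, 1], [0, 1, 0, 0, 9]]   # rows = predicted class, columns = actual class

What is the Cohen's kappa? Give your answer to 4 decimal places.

0.6230

Observed agreement pₒ = trace/N = 38/54 = 0.70370
Expected agreement pₑ = Σ (rowᵢ·colᵢ)/N² = (11·13 + 12·8 + 5·7 + 15·16 + 11·10)/54² = 0.21399
κ = (pₒ − pₑ)/(1 − pₑ) = (0.70370 − 0.21399)/(1 − 0.21399) = 0.6230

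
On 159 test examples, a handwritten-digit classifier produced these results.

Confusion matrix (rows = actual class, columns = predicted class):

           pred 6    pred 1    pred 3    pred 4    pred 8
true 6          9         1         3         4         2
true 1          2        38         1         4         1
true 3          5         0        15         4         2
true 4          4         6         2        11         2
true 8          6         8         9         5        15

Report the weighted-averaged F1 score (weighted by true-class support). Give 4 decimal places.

0.5476

Per-class F1 score (2·TP/(2·TP+FP+FN)):
  6: TP=9, FP=2+5+4+6=17, FN=1+3+4+2=10 → 18/45 = 0.40000
  1: TP=38, FP=1+0+6+8=15, FN=2+1+4+1=8 → 76/99 = 0.76768
  3: TP=15, FP=3+1+2+9=15, FN=5+0+4+2=11 → 30/56 = 0.53571
  4: TP=11, FP=4+4+4+5=17, FN=4+6+2+2=14 → 22/53 = 0.41509
  8: TP=15, FP=2+1+2+2=7, FN=6+8+9+5=28 → 30/65 = 0.46154
Weighted-F1 score = Σ (supportᵢ/N)·F1 scoreᵢ with N=159: (19/159)·0.40000 + (46/159)·0.76768 + (26/159)·0.53571 + (25/159)·0.41509 + (43/159)·0.46154 = 0.5476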